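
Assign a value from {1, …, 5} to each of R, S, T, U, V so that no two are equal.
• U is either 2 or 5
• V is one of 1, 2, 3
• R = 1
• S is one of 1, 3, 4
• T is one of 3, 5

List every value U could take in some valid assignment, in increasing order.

R's domain is down to {1}, so R = 1. So S, V can't be 1.
The 4 still-open variables draw from only 4 values {2, 3, 4, 5}, so each is used; only S can be 4, hence S = 4.
No further eliminations apply; U can still be any of 2, 5.

2, 5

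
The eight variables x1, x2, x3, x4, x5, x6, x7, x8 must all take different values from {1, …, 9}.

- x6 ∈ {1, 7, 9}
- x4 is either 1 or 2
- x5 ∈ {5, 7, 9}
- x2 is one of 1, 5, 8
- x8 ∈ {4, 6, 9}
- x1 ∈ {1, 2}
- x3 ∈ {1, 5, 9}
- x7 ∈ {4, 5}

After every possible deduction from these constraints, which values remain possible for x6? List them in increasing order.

7, 9

The 8 variables together cover exactly {1, 2, 4, 5, 6, 7, 8, 9} — 8 values for 8 variables — and 6 appears only in x8's list, so x8 = 6.
Among the 7 still-open variables, 4 fits only x7 (and all 7 values in {1, 2, 4, 5, 7, 8, 9} must be used), so x7 = 4.
The 6 still-open variables draw from only 6 values {1, 2, 5, 7, 8, 9}, so each is used; only x2 can be 8, hence x2 = 8.
The 2 variables x1 and x4 are confined to {1, 2}, which locks those values in; drop them from x3, x6.
No further eliminations apply; x6 can still be any of 7, 9.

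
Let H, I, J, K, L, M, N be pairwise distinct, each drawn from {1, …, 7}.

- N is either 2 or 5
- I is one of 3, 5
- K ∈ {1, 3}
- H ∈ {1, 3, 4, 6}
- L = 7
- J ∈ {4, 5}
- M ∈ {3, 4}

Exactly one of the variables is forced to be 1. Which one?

L's domain is down to {7}, so L = 7.
Among the 6 still-open variables, 2 fits only N (and all 6 values in {1, 2, 3, 4, 5, 6} must be used), so N = 2.
Among the 5 still-open variables, 6 fits only H (and all 5 values in {1, 3, 4, 5, 6} must be used), so H = 6.
Among the 4 still-open variables, 1 fits only K (and all 4 values in {1, 3, 4, 5} must be used), so K = 1.

K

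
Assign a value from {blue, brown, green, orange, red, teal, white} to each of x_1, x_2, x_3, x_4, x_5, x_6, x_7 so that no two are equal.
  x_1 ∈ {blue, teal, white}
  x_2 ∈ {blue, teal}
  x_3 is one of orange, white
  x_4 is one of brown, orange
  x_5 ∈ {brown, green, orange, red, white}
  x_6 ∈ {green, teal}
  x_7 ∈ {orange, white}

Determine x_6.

Among the 7 variables, red fits only x_5 (and all 7 values in {blue, brown, green, orange, red, teal, white} must be used), so x_5 = red.
Among the 6 still-open variables, brown fits only x_4 (and all 6 values in {blue, brown, green, orange, teal, white} must be used), so x_4 = brown.
Among the 5 still-open variables, green fits only x_6 (and all 5 values in {blue, green, orange, teal, white} must be used), so x_6 = green.

green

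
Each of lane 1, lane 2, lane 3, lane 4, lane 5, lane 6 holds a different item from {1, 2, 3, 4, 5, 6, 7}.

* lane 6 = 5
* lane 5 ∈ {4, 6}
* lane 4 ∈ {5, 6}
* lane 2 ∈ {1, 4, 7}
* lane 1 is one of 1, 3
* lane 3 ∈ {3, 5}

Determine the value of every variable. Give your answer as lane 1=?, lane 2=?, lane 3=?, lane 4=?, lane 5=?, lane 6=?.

lane 1=1, lane 2=7, lane 3=3, lane 4=6, lane 5=4, lane 6=5

lane 6 must be 5 (only option left). Remove 5 from lane 3, lane 4.
lane 3's domain is down to {3}, so lane 3 = 3. Remove 3 from lane 1.
lane 4 must be 6 (only option left). Eliminate 6 elsewhere: lane 5.
lane 5's domain is down to {4}, so lane 5 = 4. Remove 4 from lane 2.
That leaves lane 1 = 1. Eliminate 1 elsewhere: lane 2.
lane 2's domain is down to {7}, so lane 2 = 7.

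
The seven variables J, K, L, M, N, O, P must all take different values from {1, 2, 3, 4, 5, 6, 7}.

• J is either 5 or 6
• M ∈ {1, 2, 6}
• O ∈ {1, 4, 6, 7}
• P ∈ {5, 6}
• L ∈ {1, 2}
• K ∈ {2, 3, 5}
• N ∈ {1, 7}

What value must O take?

4

Among the 7 variables, 3 fits only K (and all 7 values in {1, 2, 3, 4, 5, 6, 7} must be used), so K = 3.
The 6 still-open variables draw from only 6 values {1, 2, 4, 5, 6, 7}, so each is used; only O can be 4, hence O = 4.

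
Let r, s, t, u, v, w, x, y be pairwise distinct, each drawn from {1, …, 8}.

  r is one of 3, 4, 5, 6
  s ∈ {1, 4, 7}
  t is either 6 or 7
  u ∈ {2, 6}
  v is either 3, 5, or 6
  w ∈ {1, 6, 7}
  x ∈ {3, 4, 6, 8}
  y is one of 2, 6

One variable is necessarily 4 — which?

s

Among the 8 variables, 8 fits only x (and all 8 values in {1, 2, 3, 4, 5, 6, 7, 8} must be used), so x = 8.
The 2 variables u and y are confined to {2, 6}, which locks those values in; drop them from r, t, v, w.
t's domain is down to {7}, so t = 7. Eliminate 7 elsewhere: s, w.
w's domain is down to {1}, so w = 1. So s can't be 1.
So 4 goes to s.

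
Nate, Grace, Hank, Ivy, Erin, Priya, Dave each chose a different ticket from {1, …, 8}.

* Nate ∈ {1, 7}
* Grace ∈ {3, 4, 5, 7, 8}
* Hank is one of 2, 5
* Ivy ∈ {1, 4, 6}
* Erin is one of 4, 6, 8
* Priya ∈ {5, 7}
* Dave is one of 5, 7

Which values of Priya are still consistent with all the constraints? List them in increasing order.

Priya and Dave between them cover only {5, 7} — a naked pair. Remove those values from Nate, Grace, Hank.
Nate has just one choice, so Nate = 1. Strike 1 from Ivy.
Hank must be 2 (only option left).
No further eliminations apply; Priya can still be any of 5, 7.

5, 7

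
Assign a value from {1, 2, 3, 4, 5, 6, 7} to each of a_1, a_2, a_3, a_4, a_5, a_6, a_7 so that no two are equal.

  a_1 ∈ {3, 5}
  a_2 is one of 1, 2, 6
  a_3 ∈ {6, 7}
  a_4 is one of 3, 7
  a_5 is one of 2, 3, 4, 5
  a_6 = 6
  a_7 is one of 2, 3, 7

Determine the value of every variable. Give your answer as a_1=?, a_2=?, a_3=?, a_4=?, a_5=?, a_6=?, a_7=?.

a_6's domain is down to {6}, so a_6 = 6. Strike 6 from a_2, a_3.
a_3's domain is down to {7}, so a_3 = 7. So a_4, a_7 can't be 7.
a_4's domain is down to {3}, so a_4 = 3. So a_1, a_5, a_7 can't be 3.
a_7's domain is down to {2}, so a_7 = 2. So a_2, a_5 can't be 2.
a_1's domain is down to {5}, so a_1 = 5. Eliminate 5 elsewhere: a_5.
That leaves a_2 = 1.
a_5 has just one choice, so a_5 = 4.

a_1=5, a_2=1, a_3=7, a_4=3, a_5=4, a_6=6, a_7=2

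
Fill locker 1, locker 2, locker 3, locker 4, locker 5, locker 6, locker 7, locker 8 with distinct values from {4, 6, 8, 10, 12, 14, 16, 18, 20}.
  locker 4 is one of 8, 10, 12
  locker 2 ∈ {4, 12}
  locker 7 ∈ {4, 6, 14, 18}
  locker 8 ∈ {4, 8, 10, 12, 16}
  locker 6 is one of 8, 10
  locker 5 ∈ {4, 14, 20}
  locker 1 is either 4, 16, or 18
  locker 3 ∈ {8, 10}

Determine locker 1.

18

locker 3 and locker 6 share exactly the 2 values {8, 10}; by pigeonhole those values go to them, so strike 8, 10 from locker 4, locker 8.
locker 4's domain is down to {12}, so locker 4 = 12. Eliminate 12 elsewhere: locker 2, locker 8.
That leaves locker 2 = 4. Remove 4 from locker 1, locker 5, locker 7, locker 8.
locker 8's domain is down to {16}, so locker 8 = 16. Strike 16 from locker 1.
So locker 1 = 18.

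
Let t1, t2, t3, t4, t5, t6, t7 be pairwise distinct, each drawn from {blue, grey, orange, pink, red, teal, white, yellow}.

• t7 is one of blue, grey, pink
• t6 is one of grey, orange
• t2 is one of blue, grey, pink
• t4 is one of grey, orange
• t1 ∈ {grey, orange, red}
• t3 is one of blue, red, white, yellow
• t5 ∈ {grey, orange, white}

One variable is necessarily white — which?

t5

The 7 variables draw from only 7 values {blue, grey, orange, pink, red, white, yellow}, so each is used; only t3 can be yellow, hence t3 = yellow.
Among the 6 still-open variables, red fits only t1 (and all 6 values in {blue, grey, orange, pink, red, white} must be used), so t1 = red.
Among the 5 still-open variables, white fits only t5 (and all 5 values in {blue, grey, orange, pink, white} must be used), so t5 = white.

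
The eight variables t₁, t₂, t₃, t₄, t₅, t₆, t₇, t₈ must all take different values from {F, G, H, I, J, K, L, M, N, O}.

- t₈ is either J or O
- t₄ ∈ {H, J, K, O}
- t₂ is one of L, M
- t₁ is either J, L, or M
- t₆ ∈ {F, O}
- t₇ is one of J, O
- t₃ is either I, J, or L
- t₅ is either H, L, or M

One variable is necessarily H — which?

t₅

The 8 variables draw from only 8 values {F, H, I, J, K, L, M, O}, so each is used; only t₆ can be F, hence t₆ = F.
The 7 still-open variables draw from only 7 values {H, I, J, K, L, M, O}, so each is used; only t₃ can be I, hence t₃ = I.
The 6 still-open variables together cover exactly {H, J, K, L, M, O} — 6 values for 6 variables — and K appears only in t₄'s list, so t₄ = K.
The 5 still-open variables draw from only 5 values {H, J, L, M, O}, so each is used; only t₅ can be H, hence t₅ = H.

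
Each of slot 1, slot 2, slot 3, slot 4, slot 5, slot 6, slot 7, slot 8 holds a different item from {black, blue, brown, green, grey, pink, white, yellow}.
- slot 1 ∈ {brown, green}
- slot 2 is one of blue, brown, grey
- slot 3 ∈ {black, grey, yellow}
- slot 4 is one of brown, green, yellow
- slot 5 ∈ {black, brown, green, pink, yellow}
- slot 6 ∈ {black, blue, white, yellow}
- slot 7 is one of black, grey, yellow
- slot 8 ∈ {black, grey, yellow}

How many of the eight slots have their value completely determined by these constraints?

Among the 8 variables, pink fits only slot 5 (and all 8 values in {black, blue, brown, green, grey, pink, white, yellow} must be used), so slot 5 = pink.
Among the 7 still-open variables, white fits only slot 6 (and all 7 values in {black, blue, brown, green, grey, white, yellow} must be used), so slot 6 = white.
Among the 6 still-open variables, blue fits only slot 2 (and all 6 values in {black, blue, brown, green, grey, yellow} must be used), so slot 2 = blue.
slot 3, slot 7, slot 8 share exactly the 3 values {black, grey, yellow}; by pigeonhole those values go to them, so strike black, grey, yellow from slot 4.
Determined: slot 2=blue, slot 5=pink, slot 6=white. The other slots each still have more than one consistent value. That makes 3.

3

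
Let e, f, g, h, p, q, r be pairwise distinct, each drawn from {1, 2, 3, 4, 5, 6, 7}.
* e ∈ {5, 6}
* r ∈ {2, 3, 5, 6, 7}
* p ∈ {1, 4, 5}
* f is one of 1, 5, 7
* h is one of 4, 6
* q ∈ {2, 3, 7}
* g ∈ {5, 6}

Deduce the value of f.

7

e and g share exactly the 2 values {5, 6}; by pigeonhole those values go to them, so strike 5, 6 from f, h, p, r.
That leaves h = 4. Strike 4 from p.
p has just one choice, so p = 1. So f can't be 1.
So f = 7.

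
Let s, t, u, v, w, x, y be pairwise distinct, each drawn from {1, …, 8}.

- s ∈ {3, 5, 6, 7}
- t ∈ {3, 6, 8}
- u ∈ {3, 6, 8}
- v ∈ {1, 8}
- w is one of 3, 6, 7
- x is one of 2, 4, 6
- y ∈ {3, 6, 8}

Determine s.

5

t, u, y share exactly the 3 values {3, 6, 8}; by pigeonhole those values go to them, so strike 3, 6, 8 from s, v, w, x.
v has just one choice, so v = 1.
w must be 7 (only option left). Remove 7 from s.
So s = 5.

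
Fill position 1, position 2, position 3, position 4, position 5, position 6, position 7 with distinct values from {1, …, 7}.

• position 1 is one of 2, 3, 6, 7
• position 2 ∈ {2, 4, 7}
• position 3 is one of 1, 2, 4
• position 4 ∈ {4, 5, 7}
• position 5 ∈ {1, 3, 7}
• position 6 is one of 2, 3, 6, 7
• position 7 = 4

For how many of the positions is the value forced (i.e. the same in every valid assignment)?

2

position 7 has just one choice, so position 7 = 4. Strike 4 from position 2, position 3, position 4.
Among the 6 still-open variables, 5 fits only position 4 (and all 6 values in {1, 2, 3, 5, 6, 7} must be used), so position 4 = 5.
Determined: position 4=5, position 7=4. The other positions each still have more than one consistent value. That makes 2.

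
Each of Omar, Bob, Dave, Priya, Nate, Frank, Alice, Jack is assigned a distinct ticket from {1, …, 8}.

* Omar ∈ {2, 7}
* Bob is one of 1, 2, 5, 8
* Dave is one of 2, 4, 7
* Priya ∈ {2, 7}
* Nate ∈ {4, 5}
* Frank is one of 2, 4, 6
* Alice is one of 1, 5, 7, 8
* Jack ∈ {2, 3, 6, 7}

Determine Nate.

5

The 8 variables together cover exactly {1, 2, 3, 4, 5, 6, 7, 8} — 8 values for 8 variables — and 3 appears only in Jack's list, so Jack = 3.
The 7 still-open variables together cover exactly {1, 2, 4, 5, 6, 7, 8} — 7 values for 7 variables — and 6 appears only in Frank's list, so Frank = 6.
Omar and Priya share exactly the 2 values {2, 7}; by pigeonhole those values go to them, so strike 2, 7 from Bob, Dave, Alice.
Dave has just one choice, so Dave = 4. Strike 4 from Nate.
So Nate = 5.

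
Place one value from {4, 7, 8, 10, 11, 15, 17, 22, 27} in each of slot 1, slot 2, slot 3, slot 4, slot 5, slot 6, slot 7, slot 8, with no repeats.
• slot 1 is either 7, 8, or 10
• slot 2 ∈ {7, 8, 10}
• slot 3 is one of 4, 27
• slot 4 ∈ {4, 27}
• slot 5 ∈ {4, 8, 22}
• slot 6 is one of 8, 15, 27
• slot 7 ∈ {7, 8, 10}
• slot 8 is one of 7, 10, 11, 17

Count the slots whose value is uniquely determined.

2

slot 3 and slot 4 share exactly the 2 values {4, 27}; by pigeonhole those values go to them, so strike 4, 27 from slot 5, slot 6.
slot 1, slot 2, slot 7 share exactly the 3 values {7, 8, 10}; by pigeonhole those values go to them, so strike 7, 8, 10 from slot 5, slot 6, slot 8.
slot 5's domain is down to {22}, so slot 5 = 22.
slot 6 has just one choice, so slot 6 = 15.
Determined: slot 5=22, slot 6=15. The other slots each still have more than one consistent value. That makes 2.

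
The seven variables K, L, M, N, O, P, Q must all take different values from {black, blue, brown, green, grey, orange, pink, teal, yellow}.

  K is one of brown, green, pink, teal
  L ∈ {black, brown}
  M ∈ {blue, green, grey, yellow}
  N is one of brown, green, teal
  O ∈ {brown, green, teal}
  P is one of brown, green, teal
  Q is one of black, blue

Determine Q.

The 3 variables N, O, P are confined to {brown, green, teal}, which locks those values in; drop them from K, L, M.
That leaves K = pink.
L's domain is down to {black}, so L = black. Eliminate black elsewhere: Q.
So Q = blue.

blue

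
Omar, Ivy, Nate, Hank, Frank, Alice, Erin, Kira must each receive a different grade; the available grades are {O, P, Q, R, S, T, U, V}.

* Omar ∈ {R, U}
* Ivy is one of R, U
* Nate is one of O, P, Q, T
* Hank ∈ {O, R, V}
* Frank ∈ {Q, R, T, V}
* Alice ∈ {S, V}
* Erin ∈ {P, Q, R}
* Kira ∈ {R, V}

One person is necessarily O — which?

The 8 variables together cover exactly {O, P, Q, R, S, T, U, V} — 8 values for 8 variables — and S appears only in Alice's list, so Alice = S.
The 2 variables Omar and Ivy are confined to {R, U}, which locks those values in; drop them from Hank, Frank, Erin, Kira.
Kira must be V (only option left). Strike V from Hank, Frank.
So O goes to Hank.

Hank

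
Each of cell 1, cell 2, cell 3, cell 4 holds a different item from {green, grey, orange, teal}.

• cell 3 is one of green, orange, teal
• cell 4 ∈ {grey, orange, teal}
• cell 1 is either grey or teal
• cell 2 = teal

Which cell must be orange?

cell 4

cell 2's domain is down to {teal}, so cell 2 = teal. Eliminate teal elsewhere: cell 1, cell 3, cell 4.
cell 1 has just one choice, so cell 1 = grey. Strike grey from cell 4.
So orange goes to cell 4.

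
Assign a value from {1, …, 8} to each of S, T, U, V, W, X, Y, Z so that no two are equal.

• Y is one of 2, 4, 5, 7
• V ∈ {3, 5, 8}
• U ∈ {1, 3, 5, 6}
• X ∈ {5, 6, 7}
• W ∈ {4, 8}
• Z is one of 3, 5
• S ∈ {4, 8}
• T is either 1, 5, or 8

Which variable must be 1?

The 8 variables together cover exactly {1, 2, 3, 4, 5, 6, 7, 8} — 8 values for 8 variables — and 2 appears only in Y's list, so Y = 2.
Among the 7 still-open variables, 7 fits only X (and all 7 values in {1, 3, 4, 5, 6, 7, 8} must be used), so X = 7.
The 6 still-open variables draw from only 6 values {1, 3, 4, 5, 6, 8}, so each is used; only U can be 6, hence U = 6.
Among the 5 still-open variables, 1 fits only T (and all 5 values in {1, 3, 4, 5, 8} must be used), so T = 1.

T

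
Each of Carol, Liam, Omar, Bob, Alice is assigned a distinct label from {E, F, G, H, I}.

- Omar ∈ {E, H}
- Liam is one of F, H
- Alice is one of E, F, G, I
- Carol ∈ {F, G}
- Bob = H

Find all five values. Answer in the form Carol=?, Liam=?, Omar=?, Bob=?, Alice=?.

Carol=G, Liam=F, Omar=E, Bob=H, Alice=I

Bob must be H (only option left). Strike H from Liam, Omar.
That leaves Liam = F. Strike F from Carol, Alice.
Omar has just one choice, so Omar = E. Eliminate E elsewhere: Alice.
Carol has just one choice, so Carol = G. Strike G from Alice.
Alice's domain is down to {I}, so Alice = I.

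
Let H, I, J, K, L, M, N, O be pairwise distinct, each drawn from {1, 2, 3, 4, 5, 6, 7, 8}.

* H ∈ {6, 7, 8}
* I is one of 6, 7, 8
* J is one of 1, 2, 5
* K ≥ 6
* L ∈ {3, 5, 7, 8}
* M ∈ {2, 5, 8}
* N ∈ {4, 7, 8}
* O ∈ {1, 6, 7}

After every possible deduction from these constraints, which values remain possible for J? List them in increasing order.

The 8 variables draw from only 8 values {1, 2, 3, 4, 5, 6, 7, 8}, so each is used; only L can be 3, hence L = 3.
The 7 still-open variables together cover exactly {1, 2, 4, 5, 6, 7, 8} — 7 values for 7 variables — and 4 appears only in N's list, so N = 4.
The 3 variables H, I, K are confined to {6, 7, 8}, which locks those values in; drop them from M, O.
O must be 1 (only option left). Remove 1 from J.
No further eliminations apply; J can still be any of 2, 5.

2, 5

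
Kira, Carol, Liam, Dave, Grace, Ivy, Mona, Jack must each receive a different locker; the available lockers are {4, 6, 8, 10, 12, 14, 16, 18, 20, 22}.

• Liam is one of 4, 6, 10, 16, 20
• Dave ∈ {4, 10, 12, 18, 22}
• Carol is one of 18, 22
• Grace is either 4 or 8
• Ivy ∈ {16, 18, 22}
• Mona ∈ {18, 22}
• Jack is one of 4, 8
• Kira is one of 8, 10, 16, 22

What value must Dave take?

Carol and Mona between them cover only {18, 22} — a naked pair. Remove those values from Kira, Dave, Ivy.
That leaves Ivy = 16. So Kira, Liam can't be 16.
Grace and Jack between them cover only {4, 8} — a naked pair. Remove those values from Kira, Liam, Dave.
Kira must be 10 (only option left). Remove 10 from Liam, Dave.
So Dave = 12.

12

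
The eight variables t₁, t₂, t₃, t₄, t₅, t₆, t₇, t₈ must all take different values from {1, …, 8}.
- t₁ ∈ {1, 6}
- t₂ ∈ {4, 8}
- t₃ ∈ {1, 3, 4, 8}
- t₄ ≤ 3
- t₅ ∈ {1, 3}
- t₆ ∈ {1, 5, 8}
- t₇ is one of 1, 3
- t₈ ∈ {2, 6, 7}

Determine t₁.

6

The 8 variables together cover exactly {1, 2, 3, 4, 5, 6, 7, 8} — 8 values for 8 variables — and 5 appears only in t₆'s list, so t₆ = 5.
The 7 still-open variables together cover exactly {1, 2, 3, 4, 6, 7, 8} — 7 values for 7 variables — and 7 appears only in t₈'s list, so t₈ = 7.
The 6 still-open variables draw from only 6 values {1, 2, 3, 4, 6, 8}, so each is used; only t₄ can be 2, hence t₄ = 2.
Among the 5 still-open variables, 6 fits only t₁ (and all 5 values in {1, 3, 4, 6, 8} must be used), so t₁ = 6.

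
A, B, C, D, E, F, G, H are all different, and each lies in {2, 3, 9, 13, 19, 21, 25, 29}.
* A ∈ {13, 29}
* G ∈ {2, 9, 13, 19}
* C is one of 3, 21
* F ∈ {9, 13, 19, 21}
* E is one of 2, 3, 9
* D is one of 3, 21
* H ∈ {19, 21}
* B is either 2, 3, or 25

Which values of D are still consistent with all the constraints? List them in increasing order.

3, 21

The 8 variables draw from only 8 values {2, 3, 9, 13, 19, 21, 25, 29}, so each is used; only B can be 25, hence B = 25.
The 7 still-open variables together cover exactly {2, 3, 9, 13, 19, 21, 29} — 7 values for 7 variables — and 29 appears only in A's list, so A = 29.
C and D share exactly the 2 values {3, 21}; by pigeonhole those values go to them, so strike 3, 21 from E, F, H.
H's domain is down to {19}, so H = 19. Strike 19 from F, G.
No further eliminations apply; D can still be any of 3, 21.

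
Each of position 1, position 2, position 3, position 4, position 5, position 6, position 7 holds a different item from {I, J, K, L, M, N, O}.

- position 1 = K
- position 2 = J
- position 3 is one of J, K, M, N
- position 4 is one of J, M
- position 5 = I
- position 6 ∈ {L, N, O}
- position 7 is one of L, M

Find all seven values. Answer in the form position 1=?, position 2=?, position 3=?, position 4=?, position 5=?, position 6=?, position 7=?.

position 1=K, position 2=J, position 3=N, position 4=M, position 5=I, position 6=O, position 7=L

position 1's domain is down to {K}, so position 1 = K. Remove K from position 3.
position 2 has just one choice, so position 2 = J. Remove J from position 3, position 4.
position 4's domain is down to {M}, so position 4 = M. Strike M from position 3, position 7.
position 5 must be I (only option left).
That leaves position 7 = L. Strike L from position 6.
position 3 must be N (only option left). Remove N from position 6.
position 6 has just one choice, so position 6 = O.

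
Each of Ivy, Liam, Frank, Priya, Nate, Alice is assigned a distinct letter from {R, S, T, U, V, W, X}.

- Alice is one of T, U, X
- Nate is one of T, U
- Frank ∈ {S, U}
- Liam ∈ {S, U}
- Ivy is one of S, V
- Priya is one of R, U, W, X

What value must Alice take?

Liam and Frank share exactly the 2 values {S, U}; by pigeonhole those values go to them, so strike S, U from Ivy, Priya, Nate, Alice.
Ivy has just one choice, so Ivy = V.
Nate's domain is down to {T}, so Nate = T. Eliminate T elsewhere: Alice.
So Alice = X.

X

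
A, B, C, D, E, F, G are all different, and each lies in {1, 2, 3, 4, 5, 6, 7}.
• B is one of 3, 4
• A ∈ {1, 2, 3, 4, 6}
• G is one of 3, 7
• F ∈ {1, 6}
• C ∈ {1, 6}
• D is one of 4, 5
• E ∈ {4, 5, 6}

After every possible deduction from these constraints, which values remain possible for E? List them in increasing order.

4, 5

The 7 variables together cover exactly {1, 2, 3, 4, 5, 6, 7} — 7 values for 7 variables — and 2 appears only in A's list, so A = 2.
The 6 still-open variables draw from only 6 values {1, 3, 4, 5, 6, 7}, so each is used; only G can be 7, hence G = 7.
Among the 5 still-open variables, 3 fits only B (and all 5 values in {1, 3, 4, 5, 6} must be used), so B = 3.
C and F share exactly the 2 values {1, 6}; by pigeonhole those values go to them, so strike 1, 6 from E.
No further eliminations apply; E can still be any of 4, 5.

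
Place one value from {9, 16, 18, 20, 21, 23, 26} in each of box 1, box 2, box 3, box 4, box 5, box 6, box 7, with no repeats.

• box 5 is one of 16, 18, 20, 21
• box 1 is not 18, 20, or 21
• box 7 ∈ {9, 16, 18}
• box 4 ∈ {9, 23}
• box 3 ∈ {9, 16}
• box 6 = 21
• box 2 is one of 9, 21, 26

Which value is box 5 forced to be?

box 6's domain is down to {21}, so box 6 = 21. Remove 21 from box 2, box 5.
Among the 6 still-open variables, 20 fits only box 5 (and all 6 values in {9, 16, 18, 20, 23, 26} must be used), so box 5 = 20.

20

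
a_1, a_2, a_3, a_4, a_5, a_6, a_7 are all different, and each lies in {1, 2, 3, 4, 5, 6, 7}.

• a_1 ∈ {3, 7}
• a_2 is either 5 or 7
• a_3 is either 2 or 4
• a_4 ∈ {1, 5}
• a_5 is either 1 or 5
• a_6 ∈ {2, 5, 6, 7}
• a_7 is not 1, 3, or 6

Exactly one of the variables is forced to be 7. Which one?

a_2

Among the 7 variables, 3 fits only a_1 (and all 7 values in {1, 2, 3, 4, 5, 6, 7} must be used), so a_1 = 3.
The 6 still-open variables together cover exactly {1, 2, 4, 5, 6, 7} — 6 values for 6 variables — and 6 appears only in a_6's list, so a_6 = 6.
The 2 variables a_4 and a_5 are confined to {1, 5}, which locks those values in; drop them from a_2, a_7.
So 7 goes to a_2.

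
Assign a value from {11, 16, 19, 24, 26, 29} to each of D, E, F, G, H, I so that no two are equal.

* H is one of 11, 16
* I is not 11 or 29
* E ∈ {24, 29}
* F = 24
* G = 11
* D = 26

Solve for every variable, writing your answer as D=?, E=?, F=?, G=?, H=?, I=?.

D's domain is down to {26}, so D = 26. So I can't be 26.
F has just one choice, so F = 24. Eliminate 24 elsewhere: E, I.
G's domain is down to {11}, so G = 11. Remove 11 from H.
H has just one choice, so H = 16. Remove 16 from I.
I has just one choice, so I = 19.
E has just one choice, so E = 29.

D=26, E=29, F=24, G=11, H=16, I=19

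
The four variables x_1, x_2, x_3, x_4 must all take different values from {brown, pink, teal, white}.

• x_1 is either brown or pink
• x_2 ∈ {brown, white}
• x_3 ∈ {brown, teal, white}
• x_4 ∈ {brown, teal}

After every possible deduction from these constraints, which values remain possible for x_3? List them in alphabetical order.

Among the 4 variables, pink fits only x_1 (and all 4 values in {brown, pink, teal, white} must be used), so x_1 = pink.
No further eliminations apply; x_3 can still be any of brown, teal, white.

brown, teal, white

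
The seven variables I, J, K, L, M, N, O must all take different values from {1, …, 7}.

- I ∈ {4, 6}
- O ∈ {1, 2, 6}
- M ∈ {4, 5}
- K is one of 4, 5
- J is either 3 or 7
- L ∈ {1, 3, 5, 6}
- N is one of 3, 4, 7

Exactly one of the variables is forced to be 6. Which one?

I

The 7 variables draw from only 7 values {1, 2, 3, 4, 5, 6, 7}, so each is used; only O can be 2, hence O = 2.
The 6 still-open variables together cover exactly {1, 3, 4, 5, 6, 7} — 6 values for 6 variables — and 1 appears only in L's list, so L = 1.
The 5 still-open variables draw from only 5 values {3, 4, 5, 6, 7}, so each is used; only I can be 6, hence I = 6.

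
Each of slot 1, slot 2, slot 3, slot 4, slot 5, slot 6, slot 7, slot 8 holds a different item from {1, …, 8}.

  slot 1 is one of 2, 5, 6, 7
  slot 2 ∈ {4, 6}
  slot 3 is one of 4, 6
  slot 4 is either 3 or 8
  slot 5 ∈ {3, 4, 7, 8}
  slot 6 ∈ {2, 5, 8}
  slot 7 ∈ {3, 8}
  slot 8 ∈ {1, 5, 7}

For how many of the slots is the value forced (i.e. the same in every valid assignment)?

Among the 8 variables, 1 fits only slot 8 (and all 8 values in {1, 2, 3, 4, 5, 6, 7, 8} must be used), so slot 8 = 1.
The 2 variables slot 2 and slot 3 are confined to {4, 6}, which locks those values in; drop them from slot 1, slot 5.
The 2 variables slot 4 and slot 7 are confined to {3, 8}, which locks those values in; drop them from slot 5, slot 6.
That leaves slot 5 = 7. Strike 7 from slot 1.
Determined: slot 5=7, slot 8=1. The other slots each still have more than one consistent value. That makes 2.

2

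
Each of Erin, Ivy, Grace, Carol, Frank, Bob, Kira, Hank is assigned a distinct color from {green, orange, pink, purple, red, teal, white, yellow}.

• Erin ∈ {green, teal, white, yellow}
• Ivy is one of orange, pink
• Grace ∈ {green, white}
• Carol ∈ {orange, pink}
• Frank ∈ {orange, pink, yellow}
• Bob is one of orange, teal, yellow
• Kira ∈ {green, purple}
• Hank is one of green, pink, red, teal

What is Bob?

Among the 8 variables, purple fits only Kira (and all 8 values in {green, orange, pink, purple, red, teal, white, yellow} must be used), so Kira = purple.
Among the 7 still-open variables, red fits only Hank (and all 7 values in {green, orange, pink, red, teal, white, yellow} must be used), so Hank = red.
Ivy and Carol share exactly the 2 values {orange, pink}; by pigeonhole those values go to them, so strike orange, pink from Frank, Bob.
Frank's domain is down to {yellow}, so Frank = yellow. So Erin, Bob can't be yellow.
So Bob = teal.

teal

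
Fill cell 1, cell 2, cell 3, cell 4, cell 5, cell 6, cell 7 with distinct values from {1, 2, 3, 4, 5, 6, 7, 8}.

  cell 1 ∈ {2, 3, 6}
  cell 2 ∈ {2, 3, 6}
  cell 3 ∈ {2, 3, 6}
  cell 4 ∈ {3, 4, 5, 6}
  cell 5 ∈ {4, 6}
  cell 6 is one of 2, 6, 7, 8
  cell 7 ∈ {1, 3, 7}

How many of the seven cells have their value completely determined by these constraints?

cell 1, cell 2, cell 3 share exactly the 3 values {2, 3, 6}; by pigeonhole those values go to them, so strike 2, 3, 6 from cell 4, cell 5, cell 6, cell 7.
That leaves cell 5 = 4. Eliminate 4 elsewhere: cell 4.
cell 4's domain is down to {5}, so cell 4 = 5.
Determined: cell 4=5, cell 5=4. The other cells each still have more than one consistent value. That makes 2.

2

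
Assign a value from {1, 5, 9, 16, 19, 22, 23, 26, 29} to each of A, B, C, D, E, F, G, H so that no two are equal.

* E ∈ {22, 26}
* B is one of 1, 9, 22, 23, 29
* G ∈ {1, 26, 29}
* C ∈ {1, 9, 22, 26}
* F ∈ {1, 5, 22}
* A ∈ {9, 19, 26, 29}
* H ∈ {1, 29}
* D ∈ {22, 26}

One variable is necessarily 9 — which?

C

Among the 8 variables, 5 fits only F (and all 8 values in {1, 5, 9, 19, 22, 23, 26, 29} must be used), so F = 5.
The 7 still-open variables draw from only 7 values {1, 9, 19, 22, 23, 26, 29}, so each is used; only A can be 19, hence A = 19.
The 6 still-open variables draw from only 6 values {1, 9, 22, 23, 26, 29}, so each is used; only B can be 23, hence B = 23.
The 5 still-open variables draw from only 5 values {1, 9, 22, 26, 29}, so each is used; only C can be 9, hence C = 9.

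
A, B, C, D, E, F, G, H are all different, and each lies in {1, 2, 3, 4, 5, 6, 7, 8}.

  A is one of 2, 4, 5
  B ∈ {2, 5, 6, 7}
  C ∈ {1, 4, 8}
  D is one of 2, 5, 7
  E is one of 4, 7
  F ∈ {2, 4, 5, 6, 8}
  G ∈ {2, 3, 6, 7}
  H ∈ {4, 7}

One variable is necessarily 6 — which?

The 8 variables together cover exactly {1, 2, 3, 4, 5, 6, 7, 8} — 8 values for 8 variables — and 1 appears only in C's list, so C = 1.
The 7 still-open variables draw from only 7 values {2, 3, 4, 5, 6, 7, 8}, so each is used; only G can be 3, hence G = 3.
Among the 6 still-open variables, 8 fits only F (and all 6 values in {2, 4, 5, 6, 7, 8} must be used), so F = 8.
Among the 5 still-open variables, 6 fits only B (and all 5 values in {2, 4, 5, 6, 7} must be used), so B = 6.

B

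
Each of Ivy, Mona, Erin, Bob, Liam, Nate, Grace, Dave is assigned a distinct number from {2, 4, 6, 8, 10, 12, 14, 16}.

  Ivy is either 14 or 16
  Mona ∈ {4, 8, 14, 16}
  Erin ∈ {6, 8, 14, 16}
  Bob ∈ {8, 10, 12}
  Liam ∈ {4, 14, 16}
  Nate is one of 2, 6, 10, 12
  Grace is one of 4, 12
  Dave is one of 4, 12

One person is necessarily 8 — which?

Among the 8 variables, 2 fits only Nate (and all 8 values in {2, 4, 6, 8, 10, 12, 14, 16} must be used), so Nate = 2.
Among the 7 still-open variables, 6 fits only Erin (and all 7 values in {4, 6, 8, 10, 12, 14, 16} must be used), so Erin = 6.
Among the 6 still-open variables, 10 fits only Bob (and all 6 values in {4, 8, 10, 12, 14, 16} must be used), so Bob = 10.
The 5 still-open variables together cover exactly {4, 8, 12, 14, 16} — 5 values for 5 variables — and 8 appears only in Mona's list, so Mona = 8.

Mona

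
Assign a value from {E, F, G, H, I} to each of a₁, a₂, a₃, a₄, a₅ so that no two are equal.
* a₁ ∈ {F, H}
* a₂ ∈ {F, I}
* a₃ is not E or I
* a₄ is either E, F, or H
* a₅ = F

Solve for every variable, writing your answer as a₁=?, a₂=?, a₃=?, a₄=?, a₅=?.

a₁=H, a₂=I, a₃=G, a₄=E, a₅=F

a₅ has just one choice, so a₅ = F. So a₁, a₂, a₃, a₄ can't be F.
That leaves a₁ = H. Remove H from a₃, a₄.
a₂'s domain is down to {I}, so a₂ = I.
a₃ has just one choice, so a₃ = G.
a₄'s domain is down to {E}, so a₄ = E.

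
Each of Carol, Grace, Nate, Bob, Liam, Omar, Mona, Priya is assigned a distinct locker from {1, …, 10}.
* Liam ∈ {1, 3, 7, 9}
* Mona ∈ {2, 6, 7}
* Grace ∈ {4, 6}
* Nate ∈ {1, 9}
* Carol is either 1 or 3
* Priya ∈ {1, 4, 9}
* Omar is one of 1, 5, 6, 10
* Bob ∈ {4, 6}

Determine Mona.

2

The 2 variables Grace and Bob are confined to {4, 6}, which locks those values in; drop them from Omar, Mona, Priya.
Nate and Priya between them cover only {1, 9} — a naked pair. Remove those values from Carol, Liam, Omar.
Carol must be 3 (only option left). Strike 3 from Liam.
Liam has just one choice, so Liam = 7. Remove 7 from Mona.
So Mona = 2.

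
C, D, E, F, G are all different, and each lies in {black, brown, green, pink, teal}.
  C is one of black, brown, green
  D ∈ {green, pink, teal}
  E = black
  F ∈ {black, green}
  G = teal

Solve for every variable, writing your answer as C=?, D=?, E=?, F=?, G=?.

C=brown, D=pink, E=black, F=green, G=teal

E must be black (only option left). Eliminate black elsewhere: C, F.
That leaves F = green. Eliminate green elsewhere: C, D.
That leaves G = teal. Remove teal from D.
That leaves C = brown.
D's domain is down to {pink}, so D = pink.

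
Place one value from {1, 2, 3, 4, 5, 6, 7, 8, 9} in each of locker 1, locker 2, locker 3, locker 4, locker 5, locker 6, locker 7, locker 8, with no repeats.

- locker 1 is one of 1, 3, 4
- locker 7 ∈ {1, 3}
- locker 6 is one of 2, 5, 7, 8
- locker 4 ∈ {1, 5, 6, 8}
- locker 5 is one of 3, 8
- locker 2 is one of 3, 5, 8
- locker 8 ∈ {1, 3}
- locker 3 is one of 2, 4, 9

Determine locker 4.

6

locker 7 and locker 8 share exactly the 2 values {1, 3}; by pigeonhole those values go to them, so strike 1, 3 from locker 1, locker 2, locker 4, locker 5.
That leaves locker 1 = 4. Remove 4 from locker 3.
locker 5 must be 8 (only option left). So locker 2, locker 4, locker 6 can't be 8.
locker 2 must be 5 (only option left). Remove 5 from locker 4, locker 6.
So locker 4 = 6.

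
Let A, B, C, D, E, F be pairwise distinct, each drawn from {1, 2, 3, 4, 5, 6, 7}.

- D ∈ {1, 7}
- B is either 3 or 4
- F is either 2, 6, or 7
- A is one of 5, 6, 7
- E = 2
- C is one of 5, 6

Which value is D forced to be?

E has just one choice, so E = 2. Remove 2 from F.
A, C, F between them cover only {5, 6, 7} — a naked triple. Remove those values from D.
So D = 1.

1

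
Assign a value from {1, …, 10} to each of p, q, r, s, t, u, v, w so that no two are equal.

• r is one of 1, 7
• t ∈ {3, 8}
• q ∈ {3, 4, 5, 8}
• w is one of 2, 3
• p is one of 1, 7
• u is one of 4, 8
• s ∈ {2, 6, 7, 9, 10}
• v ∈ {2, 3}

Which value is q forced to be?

5

p and r between them cover only {1, 7} — a naked pair. Remove those values from s.
v and w between them cover only {2, 3} — a naked pair. Remove those values from q, s, t.
t must be 8 (only option left). So q, u can't be 8.
u has just one choice, so u = 4. Eliminate 4 elsewhere: q.
So q = 5.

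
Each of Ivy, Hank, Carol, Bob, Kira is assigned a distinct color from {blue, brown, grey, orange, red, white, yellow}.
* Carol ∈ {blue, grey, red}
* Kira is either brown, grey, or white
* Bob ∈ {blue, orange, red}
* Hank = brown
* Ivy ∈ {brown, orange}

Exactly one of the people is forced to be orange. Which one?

Hank's domain is down to {brown}, so Hank = brown. So Ivy, Kira can't be brown.
So orange goes to Ivy.

Ivy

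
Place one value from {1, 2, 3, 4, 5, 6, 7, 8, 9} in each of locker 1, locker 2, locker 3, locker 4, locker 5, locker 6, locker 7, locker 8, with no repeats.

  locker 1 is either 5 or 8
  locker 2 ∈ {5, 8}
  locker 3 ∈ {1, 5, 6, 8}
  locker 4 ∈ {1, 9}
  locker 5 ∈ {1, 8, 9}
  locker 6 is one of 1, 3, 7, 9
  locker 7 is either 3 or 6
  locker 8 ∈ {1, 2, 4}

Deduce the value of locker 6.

7

locker 1 and locker 2 between them cover only {5, 8} — a naked pair. Remove those values from locker 3, locker 5.
locker 4 and locker 5 share exactly the 2 values {1, 9}; by pigeonhole those values go to them, so strike 1, 9 from locker 3, locker 6, locker 8.
locker 3's domain is down to {6}, so locker 3 = 6. Remove 6 from locker 7.
That leaves locker 7 = 3. Remove 3 from locker 6.
So locker 6 = 7.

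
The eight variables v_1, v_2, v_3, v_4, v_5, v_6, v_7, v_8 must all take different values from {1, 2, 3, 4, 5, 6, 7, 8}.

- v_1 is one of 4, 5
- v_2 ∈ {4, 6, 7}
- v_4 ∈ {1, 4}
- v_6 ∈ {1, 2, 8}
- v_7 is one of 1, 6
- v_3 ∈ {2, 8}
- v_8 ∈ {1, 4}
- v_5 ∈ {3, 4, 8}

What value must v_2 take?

7

The 8 variables draw from only 8 values {1, 2, 3, 4, 5, 6, 7, 8}, so each is used; only v_5 can be 3, hence v_5 = 3.
The 7 still-open variables together cover exactly {1, 2, 4, 5, 6, 7, 8} — 7 values for 7 variables — and 5 appears only in v_1's list, so v_1 = 5.
The 6 still-open variables together cover exactly {1, 2, 4, 6, 7, 8} — 6 values for 6 variables — and 7 appears only in v_2's list, so v_2 = 7.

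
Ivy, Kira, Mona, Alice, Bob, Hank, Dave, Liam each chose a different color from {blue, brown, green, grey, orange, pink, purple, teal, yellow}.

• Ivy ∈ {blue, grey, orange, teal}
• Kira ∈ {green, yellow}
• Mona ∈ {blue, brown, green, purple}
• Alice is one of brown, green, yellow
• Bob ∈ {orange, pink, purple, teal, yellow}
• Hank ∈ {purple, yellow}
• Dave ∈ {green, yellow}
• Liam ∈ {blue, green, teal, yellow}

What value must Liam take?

The 2 variables Kira and Dave are confined to {green, yellow}, which locks those values in; drop them from Mona, Alice, Bob, Hank, Liam.
That leaves Alice = brown. Strike brown from Mona.
Hank's domain is down to {purple}, so Hank = purple. Remove purple from Mona, Bob.
Mona's domain is down to {blue}, so Mona = blue. Remove blue from Ivy, Liam.
So Liam = teal.

teal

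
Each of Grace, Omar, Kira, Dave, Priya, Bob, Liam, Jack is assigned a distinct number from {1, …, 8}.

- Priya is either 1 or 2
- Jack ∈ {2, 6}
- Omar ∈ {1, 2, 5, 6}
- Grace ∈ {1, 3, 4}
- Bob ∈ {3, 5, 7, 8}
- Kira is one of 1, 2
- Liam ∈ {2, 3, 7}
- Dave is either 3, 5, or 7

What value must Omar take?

The 8 variables draw from only 8 values {1, 2, 3, 4, 5, 6, 7, 8}, so each is used; only Grace can be 4, hence Grace = 4.
The 7 still-open variables draw from only 7 values {1, 2, 3, 5, 6, 7, 8}, so each is used; only Bob can be 8, hence Bob = 8.
Kira and Priya between them cover only {1, 2} — a naked pair. Remove those values from Omar, Liam, Jack.
Jack's domain is down to {6}, so Jack = 6. So Omar can't be 6.
So Omar = 5.

5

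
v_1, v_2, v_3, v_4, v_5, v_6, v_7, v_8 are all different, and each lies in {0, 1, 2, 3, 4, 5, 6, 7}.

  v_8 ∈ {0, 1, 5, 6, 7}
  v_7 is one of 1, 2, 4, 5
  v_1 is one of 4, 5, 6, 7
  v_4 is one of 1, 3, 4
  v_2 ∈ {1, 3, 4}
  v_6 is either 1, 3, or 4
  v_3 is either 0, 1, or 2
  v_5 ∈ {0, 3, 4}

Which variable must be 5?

The 3 variables v_2, v_4, v_6 are confined to {1, 3, 4}, which locks those values in; drop them from v_1, v_3, v_5, v_7, v_8.
v_5's domain is down to {0}, so v_5 = 0. Eliminate 0 elsewhere: v_3, v_8.
That leaves v_3 = 2. Eliminate 2 elsewhere: v_7.
So 5 goes to v_7.

v_7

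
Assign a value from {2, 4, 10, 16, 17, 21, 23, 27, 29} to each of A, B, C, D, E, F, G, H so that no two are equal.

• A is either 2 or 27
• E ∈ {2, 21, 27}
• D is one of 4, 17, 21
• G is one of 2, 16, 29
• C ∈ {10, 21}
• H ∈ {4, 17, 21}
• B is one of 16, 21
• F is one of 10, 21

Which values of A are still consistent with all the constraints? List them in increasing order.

The 8 variables together cover exactly {2, 4, 10, 16, 17, 21, 27, 29} — 8 values for 8 variables — and 29 appears only in G's list, so G = 29.
The 7 still-open variables together cover exactly {2, 4, 10, 16, 17, 21, 27} — 7 values for 7 variables — and 16 appears only in B's list, so B = 16.
C and F between them cover only {10, 21} — a naked pair. Remove those values from D, E, H.
No further eliminations apply; A can still be any of 2, 27.

2, 27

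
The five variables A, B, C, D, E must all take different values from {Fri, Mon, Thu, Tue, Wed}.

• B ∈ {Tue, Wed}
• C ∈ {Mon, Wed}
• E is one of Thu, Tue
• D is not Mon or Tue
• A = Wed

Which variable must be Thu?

E

A must be Wed (only option left). So B, C, D can't be Wed.
B must be Tue (only option left). Eliminate Tue elsewhere: E.
So Thu goes to E.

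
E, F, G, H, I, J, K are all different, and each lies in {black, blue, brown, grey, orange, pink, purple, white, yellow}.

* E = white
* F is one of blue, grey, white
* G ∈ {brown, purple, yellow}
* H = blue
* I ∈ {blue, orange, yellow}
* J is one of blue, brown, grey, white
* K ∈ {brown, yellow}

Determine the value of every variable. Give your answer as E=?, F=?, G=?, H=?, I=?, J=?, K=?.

E's domain is down to {white}, so E = white. Strike white from F, J.
H has just one choice, so H = blue. So F, I, J can't be blue.
That leaves F = grey. Eliminate grey elsewhere: J.
J must be brown (only option left). Remove brown from G, K.
K must be yellow (only option left). Eliminate yellow elsewhere: G, I.
G has just one choice, so G = purple.
I must be orange (only option left).

E=white, F=grey, G=purple, H=blue, I=orange, J=brown, K=yellow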